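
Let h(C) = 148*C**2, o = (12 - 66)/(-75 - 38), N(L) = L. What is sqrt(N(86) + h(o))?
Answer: sqrt(1529702)/113 ≈ 10.945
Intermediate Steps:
o = 54/113 (o = -54/(-113) = -54*(-1/113) = 54/113 ≈ 0.47788)
sqrt(N(86) + h(o)) = sqrt(86 + 148*(54/113)**2) = sqrt(86 + 148*(2916/12769)) = sqrt(86 + 431568/12769) = sqrt(1529702/12769) = sqrt(1529702)/113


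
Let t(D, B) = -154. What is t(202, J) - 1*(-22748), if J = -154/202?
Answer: 22594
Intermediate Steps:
J = -77/101 (J = -154*1/202 = -77/101 ≈ -0.76238)
t(202, J) - 1*(-22748) = -154 - 1*(-22748) = -154 + 22748 = 22594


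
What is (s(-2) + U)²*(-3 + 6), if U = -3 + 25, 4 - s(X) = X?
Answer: 2352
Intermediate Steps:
s(X) = 4 - X
U = 22
(s(-2) + U)²*(-3 + 6) = ((4 - 1*(-2)) + 22)²*(-3 + 6) = ((4 + 2) + 22)²*3 = (6 + 22)²*3 = 28²*3 = 784*3 = 2352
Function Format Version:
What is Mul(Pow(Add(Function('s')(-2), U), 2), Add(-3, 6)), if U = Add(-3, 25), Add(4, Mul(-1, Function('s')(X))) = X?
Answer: 2352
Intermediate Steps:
Function('s')(X) = Add(4, Mul(-1, X))
U = 22
Mul(Pow(Add(Function('s')(-2), U), 2), Add(-3, 6)) = Mul(Pow(Add(Add(4, Mul(-1, -2)), 22), 2), Add(-3, 6)) = Mul(Pow(Add(Add(4, 2), 22), 2), 3) = Mul(Pow(Add(6, 22), 2), 3) = Mul(Pow(28, 2), 3) = Mul(784, 3) = 2352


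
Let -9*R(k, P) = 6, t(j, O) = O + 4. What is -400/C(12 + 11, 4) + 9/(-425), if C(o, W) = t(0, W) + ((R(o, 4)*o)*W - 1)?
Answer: 508533/69275 ≈ 7.3408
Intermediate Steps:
t(j, O) = 4 + O
R(k, P) = -⅔ (R(k, P) = -⅑*6 = -⅔)
C(o, W) = 3 + W - 2*W*o/3 (C(o, W) = (4 + W) + ((-2*o/3)*W - 1) = (4 + W) + (-2*W*o/3 - 1) = (4 + W) + (-1 - 2*W*o/3) = 3 + W - 2*W*o/3)
-400/C(12 + 11, 4) + 9/(-425) = -400/(3 + 4 - ⅔*4*(12 + 11)) + 9/(-425) = -400/(3 + 4 - ⅔*4*23) + 9*(-1/425) = -400/(3 + 4 - 184/3) - 9/425 = -400/(-163/3) - 9/425 = -400*(-3/163) - 9/425 = 1200/163 - 9/425 = 508533/69275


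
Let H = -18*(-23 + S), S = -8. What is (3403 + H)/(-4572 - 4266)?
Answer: -3961/8838 ≈ -0.44818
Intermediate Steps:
H = 558 (H = -18*(-23 - 8) = -18*(-31) = 558)
(3403 + H)/(-4572 - 4266) = (3403 + 558)/(-4572 - 4266) = 3961/(-8838) = 3961*(-1/8838) = -3961/8838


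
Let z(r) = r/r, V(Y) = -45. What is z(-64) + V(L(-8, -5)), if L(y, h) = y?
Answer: -44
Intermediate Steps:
z(r) = 1
z(-64) + V(L(-8, -5)) = 1 - 45 = -44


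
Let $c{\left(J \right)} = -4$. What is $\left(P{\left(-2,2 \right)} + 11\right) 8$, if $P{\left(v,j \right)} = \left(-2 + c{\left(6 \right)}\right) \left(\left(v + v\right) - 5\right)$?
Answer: $520$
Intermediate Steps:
$P{\left(v,j \right)} = 30 - 12 v$ ($P{\left(v,j \right)} = \left(-2 - 4\right) \left(\left(v + v\right) - 5\right) = - 6 \left(2 v - 5\right) = - 6 \left(-5 + 2 v\right) = 30 - 12 v$)
$\left(P{\left(-2,2 \right)} + 11\right) 8 = \left(\left(30 - -24\right) + 11\right) 8 = \left(\left(30 + 24\right) + 11\right) 8 = \left(54 + 11\right) 8 = 65 \cdot 8 = 520$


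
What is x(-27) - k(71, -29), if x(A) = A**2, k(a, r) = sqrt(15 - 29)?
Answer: 729 - I*sqrt(14) ≈ 729.0 - 3.7417*I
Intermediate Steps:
k(a, r) = I*sqrt(14) (k(a, r) = sqrt(-14) = I*sqrt(14))
x(-27) - k(71, -29) = (-27)**2 - I*sqrt(14) = 729 - I*sqrt(14)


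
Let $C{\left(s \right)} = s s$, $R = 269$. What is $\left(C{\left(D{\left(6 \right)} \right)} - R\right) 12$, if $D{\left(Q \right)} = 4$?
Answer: $-3036$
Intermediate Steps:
$C{\left(s \right)} = s^{2}$
$\left(C{\left(D{\left(6 \right)} \right)} - R\right) 12 = \left(4^{2} - 269\right) 12 = \left(16 - 269\right) 12 = \left(-253\right) 12 = -3036$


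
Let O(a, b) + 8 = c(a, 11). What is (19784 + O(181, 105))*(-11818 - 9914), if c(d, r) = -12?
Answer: -429511248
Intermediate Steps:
O(a, b) = -20 (O(a, b) = -8 - 12 = -20)
(19784 + O(181, 105))*(-11818 - 9914) = (19784 - 20)*(-11818 - 9914) = 19764*(-21732) = -429511248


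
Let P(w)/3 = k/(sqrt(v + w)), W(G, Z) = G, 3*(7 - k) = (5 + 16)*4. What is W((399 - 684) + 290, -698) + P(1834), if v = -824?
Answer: 5 - 63*sqrt(1010)/1010 ≈ 3.0177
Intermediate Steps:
k = -21 (k = 7 - (5 + 16)*4/3 = 7 - 7*4 = 7 - 1/3*84 = 7 - 28 = -21)
P(w) = -63/sqrt(-824 + w) (P(w) = 3*(-21/sqrt(-824 + w)) = -63/sqrt(-824 + w))
W((399 - 684) + 290, -698) + P(1834) = ((399 - 684) + 290) - 63/sqrt(-824 + 1834) = (-285 + 290) - 63*sqrt(1010)/1010 = 5 - 63*sqrt(1010)/1010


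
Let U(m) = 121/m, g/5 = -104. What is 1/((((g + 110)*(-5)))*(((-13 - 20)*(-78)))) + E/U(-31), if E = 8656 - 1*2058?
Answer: -98116878589/58043700 ≈ -1690.4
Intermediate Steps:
g = -520 (g = 5*(-104) = -520)
E = 6598 (E = 8656 - 2058 = 6598)
1/((((g + 110)*(-5)))*(((-13 - 20)*(-78)))) + E/U(-31) = 1/((((-520 + 110)*(-5)))*(((-13 - 20)*(-78)))) + 6598/((121/(-31))) = 1/(((-410*(-5)))*((-33*(-78)))) + 6598/((121*(-1/31))) = 1/(2050*2574) + 6598/(-121/31) = (1/2050)*(1/2574) + 6598*(-31/121) = 1/5276700 - 204538/121 = -98116878589/58043700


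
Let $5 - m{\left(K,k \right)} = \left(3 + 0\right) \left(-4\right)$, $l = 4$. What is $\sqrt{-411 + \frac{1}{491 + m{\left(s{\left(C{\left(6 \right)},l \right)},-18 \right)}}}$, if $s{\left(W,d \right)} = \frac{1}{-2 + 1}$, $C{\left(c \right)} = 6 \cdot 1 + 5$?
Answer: $\frac{i \sqrt{26515949}}{254} \approx 20.273 i$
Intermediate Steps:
$C{\left(c \right)} = 11$ ($C{\left(c \right)} = 6 + 5 = 11$)
$s{\left(W,d \right)} = -1$ ($s{\left(W,d \right)} = \frac{1}{-1} = -1$)
$m{\left(K,k \right)} = 17$ ($m{\left(K,k \right)} = 5 - \left(3 + 0\right) \left(-4\right) = 5 - 3 \left(-4\right) = 5 - -12 = 5 + 12 = 17$)
$\sqrt{-411 + \frac{1}{491 + m{\left(s{\left(C{\left(6 \right)},l \right)},-18 \right)}}} = \sqrt{-411 + \frac{1}{491 + 17}} = \sqrt{-411 + \frac{1}{508}} = \sqrt{- \frac{208787}{508}} = \frac{i \sqrt{26515949}}{254}$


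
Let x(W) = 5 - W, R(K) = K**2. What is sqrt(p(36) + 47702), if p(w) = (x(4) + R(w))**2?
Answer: sqrt(1729911) ≈ 1315.3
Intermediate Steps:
p(w) = (1 + w**2)**2 (p(w) = ((5 - 1*4) + w**2)**2 = ((5 - 4) + w**2)**2 = (1 + w**2)**2)
sqrt(p(36) + 47702) = sqrt((1 + 36**2)**2 + 47702) = sqrt((1 + 1296)**2 + 47702) = sqrt(1297**2 + 47702) = sqrt(1682209 + 47702) = sqrt(1729911)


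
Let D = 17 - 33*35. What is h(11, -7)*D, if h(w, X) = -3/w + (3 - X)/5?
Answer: -21622/11 ≈ -1965.6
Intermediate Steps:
D = -1138 (D = 17 - 1155 = -1138)
h(w, X) = 3/5 - 3/w - X/5 (h(w, X) = -3/w + (3 - X)*(1/5) = -3/w + (3/5 - X/5) = 3/5 - 3/w - X/5)
h(11, -7)*D = (3/5 - 3/11 - 1/5*(-7))*(-1138) = (3/5 - 3*1/11 + 7/5)*(-1138) = (3/5 - 3/11 + 7/5)*(-1138) = (19/11)*(-1138) = -21622/11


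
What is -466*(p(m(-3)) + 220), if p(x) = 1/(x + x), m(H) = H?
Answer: -307327/3 ≈ -1.0244e+5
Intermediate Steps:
p(x) = 1/(2*x)
-466*(p(m(-3)) + 220) = -466*((½)/(-3) + 220) = -466*((½)*(-⅓) + 220) = -466*(-⅙ + 220) = -466*1319/6 = -307327/3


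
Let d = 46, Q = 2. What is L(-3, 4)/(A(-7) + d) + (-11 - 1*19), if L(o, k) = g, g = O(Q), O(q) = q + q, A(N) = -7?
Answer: -1166/39 ≈ -29.897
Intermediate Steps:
O(q) = 2*q
g = 4 (g = 2*2 = 4)
L(o, k) = 4
L(-3, 4)/(A(-7) + d) + (-11 - 1*19) = 4/(-7 + 46) + (-11 - 1*19) = 4/39 + (-11 - 19) = 4*(1/39) - 30 = 4/39 - 30 = -1166/39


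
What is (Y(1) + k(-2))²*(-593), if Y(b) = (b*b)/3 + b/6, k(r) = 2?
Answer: -14825/4 ≈ -3706.3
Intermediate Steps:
Y(b) = b²/3 + b/6 (Y(b) = b²*(⅓) + b*(⅙) = b²/3 + b/6)
(Y(1) + k(-2))²*(-593) = ((⅙)*1*(1 + 2*1) + 2)²*(-593) = ((⅙)*1*(1 + 2) + 2)²*(-593) = ((⅙)*1*3 + 2)²*(-593) = (½ + 2)²*(-593) = (5/2)²*(-593) = (25/4)*(-593) = -14825/4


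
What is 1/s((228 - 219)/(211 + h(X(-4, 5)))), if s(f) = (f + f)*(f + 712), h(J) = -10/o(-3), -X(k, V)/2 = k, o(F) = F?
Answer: 413449/24723522 ≈ 0.016723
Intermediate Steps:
X(k, V) = -2*k
h(J) = 10/3 (h(J) = -10/(-3) = -10*(-⅓) = 10/3)
s(f) = 2*f*(712 + f) (s(f) = (2*f)*(712 + f) = 2*f*(712 + f))
1/s((228 - 219)/(211 + h(X(-4, 5)))) = 1/(2*((228 - 219)/(211 + 10/3))*(712 + (228 - 219)/(211 + 10/3))) = 1/(2*(9/(643/3))*(712 + 9/(643/3))) = 1/(2*(9*(3/643))*(712 + 9*(3/643))) = 1/(2*(27/643)*(712 + 27/643)) = 1/(2*(27/643)*(457843/643)) = 1/(24723522/413449) = 413449/24723522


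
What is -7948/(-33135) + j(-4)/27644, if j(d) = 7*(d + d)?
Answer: 54464738/228995985 ≈ 0.23784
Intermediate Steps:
j(d) = 14*d (j(d) = 7*(2*d) = 14*d)
-7948/(-33135) + j(-4)/27644 = -7948/(-33135) + (14*(-4))/27644 = -7948*(-1/33135) - 56*1/27644 = 7948/33135 - 14/6911 = 54464738/228995985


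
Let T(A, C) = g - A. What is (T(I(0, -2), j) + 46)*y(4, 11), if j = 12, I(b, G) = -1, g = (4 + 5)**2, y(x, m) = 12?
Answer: 1536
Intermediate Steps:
g = 81 (g = 9**2 = 81)
T(A, C) = 81 - A
(T(I(0, -2), j) + 46)*y(4, 11) = ((81 - 1*(-1)) + 46)*12 = ((81 + 1) + 46)*12 = (82 + 46)*12 = 128*12 = 1536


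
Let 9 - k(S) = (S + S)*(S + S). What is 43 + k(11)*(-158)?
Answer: 75093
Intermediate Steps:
k(S) = 9 - 4*S**2 (k(S) = 9 - (S + S)*(S + S) = 9 - 2*S*2*S = 9 - 4*S**2)
43 + k(11)*(-158) = 43 + (9 - 4*11**2)*(-158) = 43 + (9 - 4*121)*(-158) = 43 + (9 - 484)*(-158) = 43 - 475*(-158) = 43 + 75050 = 75093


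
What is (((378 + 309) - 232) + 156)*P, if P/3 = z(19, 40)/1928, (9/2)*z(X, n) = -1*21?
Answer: -4277/964 ≈ -4.4367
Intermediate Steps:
z(X, n) = -14/3 (z(X, n) = 2*(-1*21)/9 = (2/9)*(-21) = -14/3)
P = -7/964 (P = 3*(-14/3/1928) = 3*(-14/3*1/1928) = 3*(-7/2892) = -7/964 ≈ -0.0072614)
(((378 + 309) - 232) + 156)*P = (((378 + 309) - 232) + 156)*(-7/964) = ((687 - 232) + 156)*(-7/964) = (455 + 156)*(-7/964) = 611*(-7/964) = -4277/964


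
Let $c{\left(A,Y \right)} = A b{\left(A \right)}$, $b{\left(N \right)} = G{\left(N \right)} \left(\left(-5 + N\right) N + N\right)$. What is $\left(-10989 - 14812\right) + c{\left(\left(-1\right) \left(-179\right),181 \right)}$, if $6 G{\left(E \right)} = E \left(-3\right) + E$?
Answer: $- \frac{1003761728}{3} \approx -3.3459 \cdot 10^{8}$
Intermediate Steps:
$G{\left(E \right)} = - \frac{E}{3}$ ($G{\left(E \right)} = \frac{E \left(-3\right) + E}{6} = \frac{- 3 E + E}{6} = \frac{\left(-2\right) E}{6} = - \frac{E}{3}$)
$b{\left(N \right)} = - \frac{N \left(N + N \left(-5 + N\right)\right)}{3}$ ($b{\left(N \right)} = - \frac{N}{3} \left(\left(-5 + N\right) N + N\right) = - \frac{N}{3} \left(N \left(-5 + N\right) + N\right) = - \frac{N}{3} \left(N + N \left(-5 + N\right)\right) = - \frac{N \left(N + N \left(-5 + N\right)\right)}{3}$)
$c{\left(A,Y \right)} = \frac{A^{3} \left(4 - A\right)}{3}$ ($c{\left(A,Y \right)} = A \frac{A^{2} \left(4 - A\right)}{3} = \frac{A^{3} \left(4 - A\right)}{3}$)
$\left(-10989 - 14812\right) + c{\left(\left(-1\right) \left(-179\right),181 \right)} = \left(-10989 - 14812\right) + \frac{\left(\left(-1\right) \left(-179\right)\right)^{3} \left(4 - \left(-1\right) \left(-179\right)\right)}{3} = -25801 + \frac{179^{3} \left(4 - 179\right)}{3} = -25801 + \frac{1}{3} \cdot 5735339 \left(4 - 179\right) = -25801 + \frac{1}{3} \cdot 5735339 \left(-175\right) = -25801 - \frac{1003684325}{3} = - \frac{1003761728}{3}$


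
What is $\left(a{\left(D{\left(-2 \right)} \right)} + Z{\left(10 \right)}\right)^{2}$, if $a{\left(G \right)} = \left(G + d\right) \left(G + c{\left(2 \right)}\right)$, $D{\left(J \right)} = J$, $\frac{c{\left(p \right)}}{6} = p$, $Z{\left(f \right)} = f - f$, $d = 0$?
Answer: $400$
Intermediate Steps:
$Z{\left(f \right)} = 0$
$c{\left(p \right)} = 6 p$
$a{\left(G \right)} = G \left(12 + G\right)$ ($a{\left(G \right)} = \left(G + 0\right) \left(G + 6 \cdot 2\right) = G \left(G + 12\right) = G \left(12 + G\right)$)
$\left(a{\left(D{\left(-2 \right)} \right)} + Z{\left(10 \right)}\right)^{2} = \left(- 2 \left(12 - 2\right) + 0\right)^{2} = \left(\left(-2\right) 10 + 0\right)^{2} = \left(-20 + 0\right)^{2} = \left(-20\right)^{2} = 400$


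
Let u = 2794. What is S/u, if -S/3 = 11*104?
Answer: -156/127 ≈ -1.2283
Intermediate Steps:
S = -3432 (S = -33*104 = -3*1144 = -3432)
S/u = -3432/2794 = -3432*1/2794 = -156/127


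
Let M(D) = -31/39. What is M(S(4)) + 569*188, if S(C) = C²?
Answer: 4171877/39 ≈ 1.0697e+5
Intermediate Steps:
M(D) = -31/39 (M(D) = -31*1/39 = -31/39)
M(S(4)) + 569*188 = -31/39 + 569*188 = -31/39 + 106972 = 4171877/39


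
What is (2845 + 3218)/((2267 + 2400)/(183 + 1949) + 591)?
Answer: 994332/97283 ≈ 10.221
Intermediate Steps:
(2845 + 3218)/((2267 + 2400)/(183 + 1949) + 591) = 6063/(4667/2132 + 591) = 6063/(4667*(1/2132) + 591) = 6063/(359/164 + 591) = 6063/(97283/164) = 6063*(164/97283) = 994332/97283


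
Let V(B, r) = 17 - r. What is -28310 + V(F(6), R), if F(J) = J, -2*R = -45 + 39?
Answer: -28296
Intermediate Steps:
R = 3 (R = -(-45 + 39)/2 = -1/2*(-6) = 3)
-28310 + V(F(6), R) = -28310 + (17 - 1*3) = -28310 + (17 - 3) = -28310 + 14 = -28296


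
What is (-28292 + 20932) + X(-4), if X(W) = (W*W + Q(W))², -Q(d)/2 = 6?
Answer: -7344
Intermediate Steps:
Q(d) = -12 (Q(d) = -2*6 = -12)
X(W) = (-12 + W²)² (X(W) = (W*W - 12)² = (W² - 12)² = (-12 + W²)²)
(-28292 + 20932) + X(-4) = (-28292 + 20932) + (-12 + (-4)²)² = -7360 + (-12 + 16)² = -7360 + 4² = -7360 + 16 = -7344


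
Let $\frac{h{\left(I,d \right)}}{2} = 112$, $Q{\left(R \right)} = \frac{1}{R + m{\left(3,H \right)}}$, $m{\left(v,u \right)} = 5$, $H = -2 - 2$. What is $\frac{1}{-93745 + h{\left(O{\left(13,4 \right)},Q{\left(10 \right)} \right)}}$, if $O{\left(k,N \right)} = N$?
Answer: $- \frac{1}{93521} \approx -1.0693 \cdot 10^{-5}$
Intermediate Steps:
$H = -4$ ($H = -2 - 2 = -4$)
$Q{\left(R \right)} = \frac{1}{5 + R}$ ($Q{\left(R \right)} = \frac{1}{R + 5} = \frac{1}{5 + R}$)
$h{\left(I,d \right)} = 224$ ($h{\left(I,d \right)} = 2 \cdot 112 = 224$)
$\frac{1}{-93745 + h{\left(O{\left(13,4 \right)},Q{\left(10 \right)} \right)}} = \frac{1}{-93745 + 224} = \frac{1}{-93521} = - \frac{1}{93521}$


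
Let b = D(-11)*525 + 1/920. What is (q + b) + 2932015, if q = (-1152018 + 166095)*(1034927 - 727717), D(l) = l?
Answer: -278651880302799/920 ≈ -3.0288e+11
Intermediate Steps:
b = -5312999/920 (b = -11*525 + 1/920 = -5775 + 1/920 = -5312999/920 ≈ -5775.0)
q = -302885404830 (q = -985923*307210 = -302885404830)
(q + b) + 2932015 = (-302885404830 - 5312999/920) + 2932015 = -278654577756599/920 + 2932015 = -278651880302799/920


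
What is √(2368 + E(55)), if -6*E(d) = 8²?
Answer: 4*√1326/3 ≈ 48.552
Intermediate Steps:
E(d) = -32/3 (E(d) = -⅙*8² = -⅙*64 = -32/3)
√(2368 + E(55)) = √(2368 - 32/3) = √(7072/3) = 4*√1326/3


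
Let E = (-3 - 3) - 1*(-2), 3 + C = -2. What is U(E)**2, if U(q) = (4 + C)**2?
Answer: 1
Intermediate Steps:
C = -5 (C = -3 - 2 = -5)
E = -4 (E = -6 + 2 = -4)
U(q) = 1 (U(q) = (4 - 5)**2 = (-1)**2 = 1)
U(E)**2 = 1**2 = 1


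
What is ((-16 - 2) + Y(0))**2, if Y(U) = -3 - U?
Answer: 441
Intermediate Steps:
((-16 - 2) + Y(0))**2 = ((-16 - 2) + (-3 - 1*0))**2 = (-18 + (-3 + 0))**2 = (-18 - 3)**2 = (-21)**2 = 441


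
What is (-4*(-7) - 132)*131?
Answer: -13624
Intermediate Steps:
(-4*(-7) - 132)*131 = (28 - 132)*131 = -104*131 = -13624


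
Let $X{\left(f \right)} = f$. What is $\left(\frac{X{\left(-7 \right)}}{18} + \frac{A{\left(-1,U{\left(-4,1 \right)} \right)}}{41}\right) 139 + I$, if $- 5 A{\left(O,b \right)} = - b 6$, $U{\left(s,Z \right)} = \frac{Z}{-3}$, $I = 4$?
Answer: $- \frac{189709}{3690} \approx -51.412$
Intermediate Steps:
$U{\left(s,Z \right)} = - \frac{Z}{3}$ ($U{\left(s,Z \right)} = Z \left(- \frac{1}{3}\right) = - \frac{Z}{3}$)
$A{\left(O,b \right)} = \frac{6 b}{5}$ ($A{\left(O,b \right)} = - \frac{- b 6}{5} = - \frac{\left(-6\right) b}{5} = \frac{6 b}{5}$)
$\left(\frac{X{\left(-7 \right)}}{18} + \frac{A{\left(-1,U{\left(-4,1 \right)} \right)}}{41}\right) 139 + I = \left(- \frac{7}{18} + \frac{\frac{6}{5} \left(\left(- \frac{1}{3}\right) 1\right)}{41}\right) 139 + 4 = \left(\left(-7\right) \frac{1}{18} + \frac{6}{5} \left(- \frac{1}{3}\right) \frac{1}{41}\right) 139 + 4 = \left(- \frac{7}{18} - \frac{2}{205}\right) 139 + 4 = \left(- \frac{1471}{3690}\right) 139 + 4 = - \frac{204469}{3690} + 4 = - \frac{189709}{3690}$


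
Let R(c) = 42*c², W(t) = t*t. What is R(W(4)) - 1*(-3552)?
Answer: 14304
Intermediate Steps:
W(t) = t²
R(W(4)) - 1*(-3552) = 42*(4²)² - 1*(-3552) = 42*16² + 3552 = 42*256 + 3552 = 10752 + 3552 = 14304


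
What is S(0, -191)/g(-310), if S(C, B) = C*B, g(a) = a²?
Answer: 0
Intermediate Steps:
S(C, B) = B*C
S(0, -191)/g(-310) = (-191*0)/((-310)²) = 0/96100 = 0*(1/96100) = 0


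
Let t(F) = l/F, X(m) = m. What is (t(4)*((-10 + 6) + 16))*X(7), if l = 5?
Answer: 105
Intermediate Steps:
t(F) = 5/F
(t(4)*((-10 + 6) + 16))*X(7) = ((5/4)*((-10 + 6) + 16))*7 = ((5*(¼))*(-4 + 16))*7 = ((5/4)*12)*7 = 15*7 = 105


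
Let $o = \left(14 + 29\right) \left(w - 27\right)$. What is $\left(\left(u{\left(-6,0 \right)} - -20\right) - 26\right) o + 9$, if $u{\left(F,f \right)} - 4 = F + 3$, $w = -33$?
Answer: $12909$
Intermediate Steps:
$u{\left(F,f \right)} = 7 + F$ ($u{\left(F,f \right)} = 4 + \left(F + 3\right) = 4 + \left(3 + F\right) = 7 + F$)
$o = -2580$ ($o = \left(14 + 29\right) \left(-33 - 27\right) = 43 \left(-60\right) = -2580$)
$\left(\left(u{\left(-6,0 \right)} - -20\right) - 26\right) o + 9 = \left(\left(\left(7 - 6\right) - -20\right) - 26\right) \left(-2580\right) + 9 = \left(\left(1 + 20\right) - 26\right) \left(-2580\right) + 9 = \left(21 - 26\right) \left(-2580\right) + 9 = \left(-5\right) \left(-2580\right) + 9 = 12900 + 9 = 12909$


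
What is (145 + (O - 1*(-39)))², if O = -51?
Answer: 17689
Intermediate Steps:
(145 + (O - 1*(-39)))² = (145 + (-51 - 1*(-39)))² = (145 + (-51 + 39))² = (145 - 12)² = 133² = 17689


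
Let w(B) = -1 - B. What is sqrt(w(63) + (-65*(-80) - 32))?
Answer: 4*sqrt(319) ≈ 71.442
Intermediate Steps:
sqrt(w(63) + (-65*(-80) - 32)) = sqrt((-1 - 1*63) + (-65*(-80) - 32)) = sqrt((-1 - 63) + (5200 - 32)) = sqrt(-64 + 5168) = sqrt(5104) = 4*sqrt(319)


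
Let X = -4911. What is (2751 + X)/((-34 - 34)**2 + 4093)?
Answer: -2160/8717 ≈ -0.24779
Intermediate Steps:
(2751 + X)/((-34 - 34)**2 + 4093) = (2751 - 4911)/((-34 - 34)**2 + 4093) = -2160/((-68)**2 + 4093) = -2160/(4624 + 4093) = -2160/8717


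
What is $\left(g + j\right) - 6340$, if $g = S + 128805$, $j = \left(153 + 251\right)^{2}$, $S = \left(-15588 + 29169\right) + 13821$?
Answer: $313083$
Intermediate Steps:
$S = 27402$ ($S = 13581 + 13821 = 27402$)
$j = 163216$ ($j = 404^{2} = 163216$)
$g = 156207$ ($g = 27402 + 128805 = 156207$)
$\left(g + j\right) - 6340 = \left(156207 + 163216\right) - 6340 = 319423 - 6340 = 313083$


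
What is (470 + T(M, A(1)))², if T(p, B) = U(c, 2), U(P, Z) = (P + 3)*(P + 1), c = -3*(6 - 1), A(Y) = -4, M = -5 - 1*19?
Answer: 407044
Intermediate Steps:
M = -24 (M = -5 - 19 = -24)
c = -15 (c = -3*5 = -15)
U(P, Z) = (1 + P)*(3 + P) (U(P, Z) = (3 + P)*(1 + P) = (1 + P)*(3 + P))
T(p, B) = 168 (T(p, B) = 3 + (-15)² + 4*(-15) = 3 + 225 - 60 = 168)
(470 + T(M, A(1)))² = (470 + 168)² = 638² = 407044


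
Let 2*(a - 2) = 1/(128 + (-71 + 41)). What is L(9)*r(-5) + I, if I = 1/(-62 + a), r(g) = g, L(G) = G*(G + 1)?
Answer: -5291746/11759 ≈ -450.02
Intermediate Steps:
L(G) = G*(1 + G)
a = 393/196 (a = 2 + 1/(2*(128 + (-71 + 41))) = 2 + 1/(2*(128 - 30)) = 2 + (1/2)/98 = 2 + (1/2)*(1/98) = 2 + 1/196 = 393/196 ≈ 2.0051)
I = -196/11759 (I = 1/(-62 + 393/196) = 1/(-11759/196) = -196/11759 ≈ -0.016668)
L(9)*r(-5) + I = (9*(1 + 9))*(-5) - 196/11759 = (9*10)*(-5) - 196/11759 = 90*(-5) - 196/11759 = -450 - 196/11759 = -5291746/11759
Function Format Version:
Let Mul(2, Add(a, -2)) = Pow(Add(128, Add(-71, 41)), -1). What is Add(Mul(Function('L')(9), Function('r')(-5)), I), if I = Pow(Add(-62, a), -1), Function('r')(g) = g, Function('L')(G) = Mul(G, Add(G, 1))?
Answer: Rational(-5291746, 11759) ≈ -450.02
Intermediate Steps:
Function('L')(G) = Mul(G, Add(1, G))
a = Rational(393, 196) (a = Add(2, Mul(Rational(1, 2), Pow(Add(128, Add(-71, 41)), -1))) = Add(2, Mul(Rational(1, 2), Pow(Add(128, -30), -1))) = Add(2, Mul(Rational(1, 2), Pow(98, -1))) = Add(2, Mul(Rational(1, 2), Rational(1, 98))) = Add(2, Rational(1, 196)) = Rational(393, 196) ≈ 2.0051)
I = Rational(-196, 11759) (I = Pow(Add(-62, Rational(393, 196)), -1) = Pow(Rational(-11759, 196), -1) = Rational(-196, 11759) ≈ -0.016668)
Add(Mul(Function('L')(9), Function('r')(-5)), I) = Add(Mul(Mul(9, Add(1, 9)), -5), Rational(-196, 11759)) = Add(Mul(Mul(9, 10), -5), Rational(-196, 11759)) = Add(Mul(90, -5), Rational(-196, 11759)) = Add(-450, Rational(-196, 11759)) = Rational(-5291746, 11759)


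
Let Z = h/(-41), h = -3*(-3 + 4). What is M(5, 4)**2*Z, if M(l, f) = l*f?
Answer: 1200/41 ≈ 29.268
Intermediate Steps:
h = -3 (h = -3*1 = -3)
Z = 3/41 (Z = -3/(-41) = -3*(-1/41) = 3/41 ≈ 0.073171)
M(l, f) = f*l
M(5, 4)**2*Z = (4*5)**2*(3/41) = 20**2*(3/41) = 400*(3/41) = 1200/41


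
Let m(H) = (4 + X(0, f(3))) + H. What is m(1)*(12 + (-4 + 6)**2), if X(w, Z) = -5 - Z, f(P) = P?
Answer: -48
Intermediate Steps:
m(H) = -4 + H (m(H) = (4 + (-5 - 1*3)) + H = (4 + (-5 - 3)) + H = (4 - 8) + H = -4 + H)
m(1)*(12 + (-4 + 6)**2) = (-4 + 1)*(12 + (-4 + 6)**2) = -3*(12 + 2**2) = -3*(12 + 4) = -3*16 = -48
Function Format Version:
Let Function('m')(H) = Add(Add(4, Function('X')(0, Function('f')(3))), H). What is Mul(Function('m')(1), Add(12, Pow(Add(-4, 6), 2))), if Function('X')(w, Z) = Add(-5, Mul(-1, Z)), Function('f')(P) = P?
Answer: -48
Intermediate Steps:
Function('m')(H) = Add(-4, H) (Function('m')(H) = Add(Add(4, Add(-5, Mul(-1, 3))), H) = Add(Add(4, Add(-5, -3)), H) = Add(Add(4, -8), H) = Add(-4, H))
Mul(Function('m')(1), Add(12, Pow(Add(-4, 6), 2))) = Mul(Add(-4, 1), Add(12, Pow(Add(-4, 6), 2))) = Mul(-3, Add(12, Pow(2, 2))) = Mul(-3, Add(12, 4)) = Mul(-3, 16) = -48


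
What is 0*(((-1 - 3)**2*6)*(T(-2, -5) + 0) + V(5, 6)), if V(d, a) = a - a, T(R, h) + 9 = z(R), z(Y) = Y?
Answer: 0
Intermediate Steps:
T(R, h) = -9 + R
V(d, a) = 0
0*(((-1 - 3)**2*6)*(T(-2, -5) + 0) + V(5, 6)) = 0*(((-1 - 3)**2*6)*((-9 - 2) + 0) + 0) = 0*(((-4)**2*6)*(-11 + 0) + 0) = 0*((16*6)*(-11) + 0) = 0*(96*(-11) + 0) = 0*(-1056 + 0) = 0*(-1056) = 0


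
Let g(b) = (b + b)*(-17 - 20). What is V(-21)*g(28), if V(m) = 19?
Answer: -39368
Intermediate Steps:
g(b) = -74*b (g(b) = (2*b)*(-37) = -74*b)
V(-21)*g(28) = 19*(-74*28) = 19*(-2072) = -39368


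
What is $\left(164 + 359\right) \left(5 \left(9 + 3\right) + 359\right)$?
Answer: $219137$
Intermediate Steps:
$\left(164 + 359\right) \left(5 \left(9 + 3\right) + 359\right) = 523 \left(5 \cdot 12 + 359\right) = 523 \left(60 + 359\right) = 523 \cdot 419 = 219137$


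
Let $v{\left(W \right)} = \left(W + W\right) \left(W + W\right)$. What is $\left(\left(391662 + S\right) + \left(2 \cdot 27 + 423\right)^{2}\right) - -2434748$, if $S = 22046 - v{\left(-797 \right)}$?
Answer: $535149$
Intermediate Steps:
$v{\left(W \right)} = 4 W^{2}$ ($v{\left(W \right)} = 2 W 2 W = 4 W^{2}$)
$S = -2518790$ ($S = 22046 - 4 \left(-797\right)^{2} = 22046 - 4 \cdot 635209 = 22046 - 2540836 = -2518790$)
$\left(\left(391662 + S\right) + \left(2 \cdot 27 + 423\right)^{2}\right) - -2434748 = \left(\left(391662 - 2518790\right) + \left(2 \cdot 27 + 423\right)^{2}\right) - -2434748 = \left(-2127128 + \left(54 + 423\right)^{2}\right) + 2434748 = \left(-2127128 + 477^{2}\right) + 2434748 = \left(-2127128 + 227529\right) + 2434748 = -1899599 + 2434748 = 535149$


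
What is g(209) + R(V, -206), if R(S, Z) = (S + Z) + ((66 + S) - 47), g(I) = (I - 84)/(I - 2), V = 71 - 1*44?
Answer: -27406/207 ≈ -132.40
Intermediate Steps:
V = 27 (V = 71 - 44 = 27)
g(I) = (-84 + I)/(-2 + I)
R(S, Z) = 19 + Z + 2*S (R(S, Z) = (S + Z) + (19 + S) = 19 + Z + 2*S)
g(209) + R(V, -206) = (-84 + 209)/(-2 + 209) + (19 - 206 + 2*27) = 125/207 + (19 - 206 + 54) = (1/207)*125 - 133 = 125/207 - 133 = -27406/207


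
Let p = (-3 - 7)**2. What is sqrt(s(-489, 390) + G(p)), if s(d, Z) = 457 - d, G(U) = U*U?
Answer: sqrt(10946) ≈ 104.62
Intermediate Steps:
p = 100 (p = (-10)**2 = 100)
G(U) = U**2
sqrt(s(-489, 390) + G(p)) = sqrt((457 - 1*(-489)) + 100**2) = sqrt((457 + 489) + 10000) = sqrt(946 + 10000) = sqrt(10946)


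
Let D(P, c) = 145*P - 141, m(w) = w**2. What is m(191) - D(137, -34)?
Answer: 16757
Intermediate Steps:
D(P, c) = -141 + 145*P
m(191) - D(137, -34) = 191**2 - (-141 + 145*137) = 36481 - (-141 + 19865) = 36481 - 1*19724 = 36481 - 19724 = 16757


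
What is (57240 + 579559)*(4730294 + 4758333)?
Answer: 6042348184973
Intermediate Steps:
(57240 + 579559)*(4730294 + 4758333) = 636799*9488627 = 6042348184973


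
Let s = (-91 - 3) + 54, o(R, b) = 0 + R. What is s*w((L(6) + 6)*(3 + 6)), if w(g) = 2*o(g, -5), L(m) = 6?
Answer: -8640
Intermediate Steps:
o(R, b) = R
w(g) = 2*g
s = -40 (s = -94 + 54 = -40)
s*w((L(6) + 6)*(3 + 6)) = -80*(6 + 6)*(3 + 6) = -80*12*9 = -80*108 = -40*216 = -8640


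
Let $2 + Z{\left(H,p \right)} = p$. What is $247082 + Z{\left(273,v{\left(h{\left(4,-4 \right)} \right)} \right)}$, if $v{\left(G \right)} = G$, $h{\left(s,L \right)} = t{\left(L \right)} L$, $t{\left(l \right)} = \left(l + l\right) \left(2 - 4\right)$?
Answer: $247016$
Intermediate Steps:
$t{\left(l \right)} = - 4 l$ ($t{\left(l \right)} = 2 l \left(-2\right) = - 4 l$)
$h{\left(s,L \right)} = - 4 L^{2}$ ($h{\left(s,L \right)} = - 4 L L = - 4 L^{2}$)
$Z{\left(H,p \right)} = -2 + p$
$247082 + Z{\left(273,v{\left(h{\left(4,-4 \right)} \right)} \right)} = 247082 - \left(2 + 4 \left(-4\right)^{2}\right) = 247082 - 66 = 247016$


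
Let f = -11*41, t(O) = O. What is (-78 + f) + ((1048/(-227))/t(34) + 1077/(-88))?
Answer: -183846423/339592 ≈ -541.37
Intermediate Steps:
f = -451
(-78 + f) + ((1048/(-227))/t(34) + 1077/(-88)) = (-78 - 451) + ((1048/(-227))/34 + 1077/(-88)) = -529 + ((1048*(-1/227))*(1/34) + 1077*(-1/88)) = -529 + (-1048/227*1/34 - 1077/88) = -529 + (-524/3859 - 1077/88) = -529 - 4202255/339592 = -183846423/339592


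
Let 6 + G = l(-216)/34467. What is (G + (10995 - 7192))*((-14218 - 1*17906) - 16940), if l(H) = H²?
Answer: -2141117879240/11489 ≈ -1.8636e+8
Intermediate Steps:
G = -53382/11489 (G = -6 + (-216)²/34467 = -6 + 46656*(1/34467) = -6 + 15552/11489 = -53382/11489 ≈ -4.6464)
(G + (10995 - 7192))*((-14218 - 1*17906) - 16940) = (-53382/11489 + (10995 - 7192))*((-14218 - 1*17906) - 16940) = (-53382/11489 + 3803)*((-14218 - 17906) - 16940) = 43639285*(-32124 - 16940)/11489 = (43639285/11489)*(-49064) = -2141117879240/11489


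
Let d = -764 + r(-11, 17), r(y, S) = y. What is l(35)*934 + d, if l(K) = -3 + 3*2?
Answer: 2027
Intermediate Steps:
l(K) = 3 (l(K) = -3 + 6 = 3)
d = -775 (d = -764 - 11 = -775)
l(35)*934 + d = 3*934 - 775 = 2802 - 775 = 2027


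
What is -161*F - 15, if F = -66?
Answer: 10611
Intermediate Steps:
-161*F - 15 = -161*(-66) - 15 = 10626 - 15 = 10611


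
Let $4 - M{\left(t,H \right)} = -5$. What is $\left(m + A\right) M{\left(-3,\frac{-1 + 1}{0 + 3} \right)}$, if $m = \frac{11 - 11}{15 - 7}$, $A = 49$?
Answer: $441$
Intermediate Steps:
$M{\left(t,H \right)} = 9$ ($M{\left(t,H \right)} = 4 - -5 = 4 + 5 = 9$)
$m = 0$ ($m = \frac{0}{8} = 0 \cdot \frac{1}{8} = 0$)
$\left(m + A\right) M{\left(-3,\frac{-1 + 1}{0 + 3} \right)} = \left(0 + 49\right) 9 = 49 \cdot 9 = 441$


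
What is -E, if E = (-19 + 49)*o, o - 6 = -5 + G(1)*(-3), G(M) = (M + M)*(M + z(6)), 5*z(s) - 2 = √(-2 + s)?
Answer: 294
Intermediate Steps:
z(s) = ⅖ + √(-2 + s)/5
G(M) = 2*M*(⅘ + M) (G(M) = (M + M)*(M + (⅖ + √(-2 + 6)/5)) = (2*M)*(M + (⅖ + √4/5)) = (2*M)*(M + (⅖ + (⅕)*2)) = (2*M)*(M + (⅖ + ⅖)) = (2*M)*(M + ⅘) = (2*M)*(⅘ + M) = 2*M*(⅘ + M))
o = -49/5 (o = 6 + (-5 + ((⅖)*1*(4 + 5*1))*(-3)) = 6 + (-5 + ((⅖)*1*(4 + 5))*(-3)) = 6 + (-5 + ((⅖)*1*9)*(-3)) = 6 + (-5 + (18/5)*(-3)) = 6 + (-5 - 54/5) = 6 - 79/5 = -49/5 ≈ -9.8000)
E = -294 (E = (-19 + 49)*(-49/5) = 30*(-49/5) = -294)
-E = -1*(-294) = 294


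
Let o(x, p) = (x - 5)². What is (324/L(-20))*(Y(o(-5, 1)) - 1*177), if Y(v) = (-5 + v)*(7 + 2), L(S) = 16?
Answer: 27459/2 ≈ 13730.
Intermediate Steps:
o(x, p) = (-5 + x)²
Y(v) = -45 + 9*v (Y(v) = (-5 + v)*9 = -45 + 9*v)
(324/L(-20))*(Y(o(-5, 1)) - 1*177) = (324/16)*((-45 + 9*(-5 - 5)²) - 1*177) = (324*(1/16))*((-45 + 9*(-10)²) - 177) = 81*((-45 + 9*100) - 177)/4 = 81*((-45 + 900) - 177)/4 = 81*(855 - 177)/4 = (81/4)*678 = 27459/2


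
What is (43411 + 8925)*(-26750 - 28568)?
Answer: -2895122848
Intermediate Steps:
(43411 + 8925)*(-26750 - 28568) = 52336*(-55318) = -2895122848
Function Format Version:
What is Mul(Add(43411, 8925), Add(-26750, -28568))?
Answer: -2895122848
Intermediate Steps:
Mul(Add(43411, 8925), Add(-26750, -28568)) = Mul(52336, -55318) = -2895122848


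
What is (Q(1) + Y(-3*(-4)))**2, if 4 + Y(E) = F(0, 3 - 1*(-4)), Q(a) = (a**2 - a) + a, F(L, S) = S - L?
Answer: 16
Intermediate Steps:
Q(a) = a**2
Y(E) = 3 (Y(E) = -4 + ((3 - 1*(-4)) - 1*0) = -4 + ((3 + 4) + 0) = -4 + (7 + 0) = -4 + 7 = 3)
(Q(1) + Y(-3*(-4)))**2 = (1**2 + 3)**2 = (1 + 3)**2 = 4**2 = 16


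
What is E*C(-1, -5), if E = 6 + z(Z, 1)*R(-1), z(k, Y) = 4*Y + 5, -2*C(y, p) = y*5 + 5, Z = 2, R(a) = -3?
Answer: 0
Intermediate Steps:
C(y, p) = -5/2 - 5*y/2 (C(y, p) = -(y*5 + 5)/2 = -(5*y + 5)/2 = -(5 + 5*y)/2 = -5/2 - 5*y/2)
z(k, Y) = 5 + 4*Y
E = -21 (E = 6 + (5 + 4*1)*(-3) = 6 + (5 + 4)*(-3) = 6 + 9*(-3) = 6 - 27 = -21)
E*C(-1, -5) = -21*(-5/2 - 5/2*(-1)) = -21*(-5/2 + 5/2) = -21*0 = 0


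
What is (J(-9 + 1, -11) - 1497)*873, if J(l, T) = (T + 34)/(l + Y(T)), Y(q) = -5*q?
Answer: -61403328/47 ≈ -1.3065e+6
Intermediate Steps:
J(l, T) = (34 + T)/(l - 5*T) (J(l, T) = (T + 34)/(l - 5*T) = (34 + T)/(l - 5*T))
(J(-9 + 1, -11) - 1497)*873 = ((34 - 11)/((-9 + 1) - 5*(-11)) - 1497)*873 = (23/(-8 + 55) - 1497)*873 = (23/47 - 1497)*873 = -70336/47*873 = -61403328/47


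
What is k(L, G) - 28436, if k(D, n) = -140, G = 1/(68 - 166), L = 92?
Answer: -28576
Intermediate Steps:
G = -1/98 (G = 1/(-98) = -1/98 ≈ -0.010204)
k(L, G) - 28436 = -140 - 28436 = -28576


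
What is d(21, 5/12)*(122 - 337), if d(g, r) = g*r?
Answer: -7525/4 ≈ -1881.3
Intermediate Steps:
d(21, 5/12)*(122 - 337) = (21*(5/12))*(122 - 337) = (21*(5*(1/12)))*(-215) = (21*(5/12))*(-215) = (35/4)*(-215) = -7525/4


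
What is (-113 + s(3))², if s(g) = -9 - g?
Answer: 15625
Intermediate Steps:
(-113 + s(3))² = (-113 + (-9 - 1*3))² = (-113 + (-9 - 3))² = (-113 - 12)² = (-125)² = 15625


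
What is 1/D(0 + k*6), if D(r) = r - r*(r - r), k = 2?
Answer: 1/12 ≈ 0.083333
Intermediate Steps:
D(r) = r (D(r) = r - r*0 = r - 1*0 = r + 0 = r)
1/D(0 + k*6) = 1/(0 + 2*6) = 1/(0 + 12) = 1/12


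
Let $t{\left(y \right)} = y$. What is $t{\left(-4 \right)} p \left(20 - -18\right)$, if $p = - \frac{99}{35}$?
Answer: $\frac{15048}{35} \approx 429.94$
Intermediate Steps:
$p = - \frac{99}{35}$ ($p = \left(-99\right) \frac{1}{35} = - \frac{99}{35} \approx -2.8286$)
$t{\left(-4 \right)} p \left(20 - -18\right) = \left(-4\right) \left(- \frac{99}{35}\right) \left(20 - -18\right) = \frac{396 \left(20 + 18\right)}{35} = \frac{396}{35} \cdot 38 = \frac{15048}{35}$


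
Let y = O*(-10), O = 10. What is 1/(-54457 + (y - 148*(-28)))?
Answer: -1/50413 ≈ -1.9836e-5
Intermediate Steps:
y = -100 (y = 10*(-10) = -100)
1/(-54457 + (y - 148*(-28))) = 1/(-54457 + (-100 - 148*(-28))) = 1/(-54457 + (-100 + 4144)) = 1/(-54457 + 4044) = 1/(-50413) = -1/50413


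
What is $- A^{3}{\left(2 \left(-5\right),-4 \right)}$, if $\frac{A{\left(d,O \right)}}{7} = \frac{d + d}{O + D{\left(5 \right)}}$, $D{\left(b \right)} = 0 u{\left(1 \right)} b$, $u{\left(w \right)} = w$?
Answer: $-42875$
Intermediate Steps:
$D{\left(b \right)} = 0$ ($D{\left(b \right)} = 0 \cdot 1 b = 0 b = 0$)
$A{\left(d,O \right)} = \frac{14 d}{O}$ ($A{\left(d,O \right)} = 7 \frac{d + d}{O + 0} = 7 \frac{2 d}{O} = \frac{14 d}{O}$)
$- A^{3}{\left(2 \left(-5\right),-4 \right)} = - \left(\frac{14 \cdot 2 \left(-5\right)}{-4}\right)^{3} = - \left(14 \left(-10\right) \left(- \frac{1}{4}\right)\right)^{3} = - 35^{3} = \left(-1\right) 42875 = -42875$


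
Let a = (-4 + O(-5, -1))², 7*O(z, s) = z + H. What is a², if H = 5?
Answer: 256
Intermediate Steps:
O(z, s) = 5/7 + z/7 (O(z, s) = (z + 5)/7 = (5 + z)/7 = 5/7 + z/7)
a = 16 (a = (-4 + (5/7 + (⅐)*(-5)))² = (-4 + (5/7 - 5/7))² = (-4 + 0)² = (-4)² = 16)
a² = 16² = 256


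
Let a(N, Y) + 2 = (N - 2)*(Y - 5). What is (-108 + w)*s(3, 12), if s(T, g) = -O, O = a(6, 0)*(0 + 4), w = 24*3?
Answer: -3168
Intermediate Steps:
a(N, Y) = -2 + (-5 + Y)*(-2 + N) (a(N, Y) = -2 + (N - 2)*(Y - 5) = -2 + (-2 + N)*(-5 + Y) = -2 + (-5 + Y)*(-2 + N))
w = 72
O = -88 (O = (8 - 5*6 - 2*0 + 6*0)*(0 + 4) = (8 - 30 + 0 + 0)*4 = -22*4 = -88)
s(T, g) = 88 (s(T, g) = -1*(-88) = 88)
(-108 + w)*s(3, 12) = (-108 + 72)*88 = -36*88 = -3168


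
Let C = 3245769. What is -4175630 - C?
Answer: -7421399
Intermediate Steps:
-4175630 - C = -4175630 - 1*3245769 = -4175630 - 3245769 = -7421399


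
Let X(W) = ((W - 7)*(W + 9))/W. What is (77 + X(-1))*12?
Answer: 1692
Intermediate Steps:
X(W) = (-7 + W)*(9 + W)/W (X(W) = ((-7 + W)*(9 + W))/W = (-7 + W)*(9 + W)/W)
(77 + X(-1))*12 = (77 + (2 - 1 - 63/(-1)))*12 = (77 + (2 - 1 - 63*(-1)))*12 = (77 + (2 - 1 + 63))*12 = (77 + 64)*12 = 141*12 = 1692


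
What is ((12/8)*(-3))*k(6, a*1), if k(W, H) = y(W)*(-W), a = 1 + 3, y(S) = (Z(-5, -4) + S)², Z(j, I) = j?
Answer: 27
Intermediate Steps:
y(S) = (-5 + S)²
a = 4
k(W, H) = -W*(-5 + W)² (k(W, H) = (-5 + W)²*(-W) = -W*(-5 + W)²)
((12/8)*(-3))*k(6, a*1) = ((12/8)*(-3))*(-1*6*(-5 + 6)²) = ((12*(⅛))*(-3))*(-1*6*1²) = ((3/2)*(-3))*(-1*6*1) = -9/2*(-6) = 27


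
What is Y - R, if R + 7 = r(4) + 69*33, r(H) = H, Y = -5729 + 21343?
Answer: 13340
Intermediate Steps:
Y = 15614
R = 2274 (R = -7 + (4 + 69*33) = -7 + (4 + 2277) = -7 + 2281 = 2274)
Y - R = 15614 - 1*2274 = 15614 - 2274 = 13340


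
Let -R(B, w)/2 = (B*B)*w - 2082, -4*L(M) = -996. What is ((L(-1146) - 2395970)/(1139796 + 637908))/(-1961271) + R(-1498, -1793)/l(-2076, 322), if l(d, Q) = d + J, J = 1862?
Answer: -14028175722873032094989/373061845290888 ≈ -3.7603e+7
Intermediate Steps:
l(d, Q) = 1862 + d (l(d, Q) = d + 1862 = 1862 + d)
L(M) = 249 (L(M) = -1/4*(-996) = 249)
R(B, w) = 4164 - 2*w*B**2 (R(B, w) = -2*((B*B)*w - 2082) = -2*(B**2*w - 2082) = -2*(w*B**2 - 2082) = -2*(-2082 + w*B**2) = 4164 - 2*w*B**2)
((L(-1146) - 2395970)/(1139796 + 637908))/(-1961271) + R(-1498, -1793)/l(-2076, 322) = ((249 - 2395970)/(1139796 + 637908))/(-1961271) + (4164 - 2*(-1793)*(-1498)**2)/(1862 - 2076) = -2395721/1777704*(-1/1961271) + (4164 - 2*(-1793)*2244004)/(-214) = -2395721*1/1777704*(-1/1961271) + (4164 + 8046998344)*(-1/214) = -2395721/1777704*(-1/1961271) + 8047002508*(-1/214) = 2395721/3486559301784 - 4023501254/107 = -14028175722873032094989/373061845290888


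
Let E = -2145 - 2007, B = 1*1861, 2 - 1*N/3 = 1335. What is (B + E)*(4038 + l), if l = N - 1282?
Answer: 2847713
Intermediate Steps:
N = -3999 (N = 6 - 3*1335 = 6 - 4005 = -3999)
B = 1861
l = -5281 (l = -3999 - 1282 = -5281)
E = -4152
(B + E)*(4038 + l) = (1861 - 4152)*(4038 - 5281) = -2291*(-1243) = 2847713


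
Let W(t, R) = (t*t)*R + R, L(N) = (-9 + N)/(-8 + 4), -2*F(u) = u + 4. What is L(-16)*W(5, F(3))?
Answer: -2275/4 ≈ -568.75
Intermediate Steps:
F(u) = -2 - u/2 (F(u) = -(u + 4)/2 = -(4 + u)/2 = -2 - u/2)
L(N) = 9/4 - N/4 (L(N) = (-9 + N)/(-4) = (-9 + N)*(-¼) = 9/4 - N/4)
W(t, R) = R + R*t² (W(t, R) = t²*R + R = R*t² + R = R + R*t²)
L(-16)*W(5, F(3)) = (9/4 - ¼*(-16))*((-2 - ½*3)*(1 + 5²)) = (9/4 + 4)*((-2 - 3/2)*(1 + 25)) = 25*(-7/2*26)/4 = (25/4)*(-91) = -2275/4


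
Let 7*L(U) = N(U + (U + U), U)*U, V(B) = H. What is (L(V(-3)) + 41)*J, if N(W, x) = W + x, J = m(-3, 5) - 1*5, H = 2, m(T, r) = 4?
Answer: -303/7 ≈ -43.286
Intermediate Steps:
V(B) = 2
J = -1 (J = 4 - 1*5 = 4 - 5 = -1)
L(U) = 4*U²/7 (L(U) = (((U + (U + U)) + U)*U)/7 = (((U + 2*U) + U)*U)/7 = ((3*U + U)*U)/7 = ((4*U)*U)/7 = (4*U²)/7 = 4*U²/7)
(L(V(-3)) + 41)*J = ((4/7)*2² + 41)*(-1) = ((4/7)*4 + 41)*(-1) = (16/7 + 41)*(-1) = (303/7)*(-1) = -303/7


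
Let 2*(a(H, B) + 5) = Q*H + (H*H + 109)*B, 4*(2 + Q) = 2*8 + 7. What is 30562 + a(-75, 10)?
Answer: 472691/8 ≈ 59086.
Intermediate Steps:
Q = 15/4 (Q = -2 + (2*8 + 7)/4 = -2 + (16 + 7)/4 = -2 + (¼)*23 = -2 + 23/4 = 15/4 ≈ 3.7500)
a(H, B) = -5 + 15*H/8 + B*(109 + H²)/2 (a(H, B) = -5 + (15*H/4 + (H*H + 109)*B)/2 = -5 + (15*H/4 + (H² + 109)*B)/2 = -5 + (15*H/4 + (109 + H²)*B)/2 = -5 + (15*H/4 + B*(109 + H²))/2 = -5 + (15*H/8 + B*(109 + H²)/2) = -5 + 15*H/8 + B*(109 + H²)/2)
30562 + a(-75, 10) = 30562 + (-5 + (15/8)*(-75) + (109/2)*10 + (½)*10*(-75)²) = 30562 + (-5 - 1125/8 + 545 + (½)*10*5625) = 30562 + (-5 - 1125/8 + 545 + 28125) = 30562 + 228195/8 = 472691/8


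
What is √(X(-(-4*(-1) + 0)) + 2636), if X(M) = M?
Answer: 2*√658 ≈ 51.303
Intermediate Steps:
√(X(-(-4*(-1) + 0)) + 2636) = √(-(-4*(-1) + 0) + 2636) = √(-(4 + 0) + 2636) = √(-1*4 + 2636) = √(-4 + 2636) = √2632 = 2*√658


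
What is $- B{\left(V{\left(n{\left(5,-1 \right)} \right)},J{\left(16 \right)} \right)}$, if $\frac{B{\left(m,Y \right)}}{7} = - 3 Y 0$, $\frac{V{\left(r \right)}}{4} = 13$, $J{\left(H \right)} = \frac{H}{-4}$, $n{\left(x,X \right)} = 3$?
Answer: $0$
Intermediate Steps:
$J{\left(H \right)} = - \frac{H}{4}$ ($J{\left(H \right)} = H \left(- \frac{1}{4}\right) = - \frac{H}{4}$)
$V{\left(r \right)} = 52$ ($V{\left(r \right)} = 4 \cdot 13 = 52$)
$B{\left(m,Y \right)} = 0$ ($B{\left(m,Y \right)} = 7 - 3 Y 0 = 7 \cdot 0 = 0$)
$- B{\left(V{\left(n{\left(5,-1 \right)} \right)},J{\left(16 \right)} \right)} = \left(-1\right) 0 = 0$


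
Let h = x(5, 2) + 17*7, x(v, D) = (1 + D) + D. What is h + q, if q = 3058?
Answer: 3182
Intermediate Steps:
x(v, D) = 1 + 2*D
h = 124 (h = (1 + 2*2) + 17*7 = (1 + 4) + 119 = 5 + 119 = 124)
h + q = 124 + 3058 = 3182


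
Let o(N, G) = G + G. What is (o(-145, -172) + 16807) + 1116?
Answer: 17579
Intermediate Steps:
o(N, G) = 2*G
(o(-145, -172) + 16807) + 1116 = (2*(-172) + 16807) + 1116 = (-344 + 16807) + 1116 = 16463 + 1116 = 17579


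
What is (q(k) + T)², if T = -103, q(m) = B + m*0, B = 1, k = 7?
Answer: 10404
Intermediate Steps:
q(m) = 1 (q(m) = 1 + m*0 = 1 + 0 = 1)
(q(k) + T)² = (1 - 103)² = (-102)² = 10404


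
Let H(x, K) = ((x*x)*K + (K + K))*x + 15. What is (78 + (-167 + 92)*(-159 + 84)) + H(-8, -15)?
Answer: 13638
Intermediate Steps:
H(x, K) = 15 + x*(2*K + K*x²) (H(x, K) = (x²*K + 2*K)*x + 15 = (K*x² + 2*K)*x + 15 = (2*K + K*x²)*x + 15 = x*(2*K + K*x²) + 15 = 15 + x*(2*K + K*x²))
(78 + (-167 + 92)*(-159 + 84)) + H(-8, -15) = (78 + (-167 + 92)*(-159 + 84)) + (15 - 15*(-8)³ + 2*(-15)*(-8)) = (78 - 75*(-75)) + (15 - 15*(-512) + 240) = (78 + 5625) + (15 + 7680 + 240) = 5703 + 7935 = 13638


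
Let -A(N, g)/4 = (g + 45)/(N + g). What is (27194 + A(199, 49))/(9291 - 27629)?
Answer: -842967/568478 ≈ -1.4828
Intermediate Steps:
A(N, g) = -4*(45 + g)/(N + g) (A(N, g) = -4*(g + 45)/(N + g) = -4*(45 + g)/(N + g))
(27194 + A(199, 49))/(9291 - 27629) = (27194 + 4*(-45 - 1*49)/(199 + 49))/(9291 - 27629) = (27194 + 4*(-45 - 49)/248)/(-18338) = (27194 + 4*(1/248)*(-94))*(-1/18338) = (27194 - 47/31)*(-1/18338) = (842967/31)*(-1/18338) = -842967/568478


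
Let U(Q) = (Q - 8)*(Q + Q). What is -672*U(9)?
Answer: -12096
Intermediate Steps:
U(Q) = 2*Q*(-8 + Q) (U(Q) = (-8 + Q)*(2*Q) = 2*Q*(-8 + Q))
-672*U(9) = -1344*9*(-8 + 9) = -1344*9 = -672*18 = -12096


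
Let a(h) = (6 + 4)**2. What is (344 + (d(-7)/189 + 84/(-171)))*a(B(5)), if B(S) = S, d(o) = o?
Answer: 17620100/513 ≈ 34347.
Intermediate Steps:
a(h) = 100 (a(h) = 10**2 = 100)
(344 + (d(-7)/189 + 84/(-171)))*a(B(5)) = (344 + (-7/189 + 84/(-171)))*100 = (344 + (-7*1/189 + 84*(-1/171)))*100 = (344 + (-1/27 - 28/57))*100 = (344 - 271/513)*100 = (176201/513)*100 = 17620100/513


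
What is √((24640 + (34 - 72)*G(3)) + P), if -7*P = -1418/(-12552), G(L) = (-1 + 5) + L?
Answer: √11760572885397/21966 ≈ 156.12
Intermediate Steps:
G(L) = 4 + L
P = -709/43932 (P = -(-1418)/(7*(-12552)) = -(-1418)*(-1)/(7*12552) = -⅐*709/6276 = -709/43932 ≈ -0.016139)
√((24640 + (34 - 72)*G(3)) + P) = √((24640 + (34 - 72)*(4 + 3)) - 709/43932) = √((24640 - 38*7) - 709/43932) = √((24640 - 266) - 709/43932) = √(24374 - 709/43932) = √(1070797859/43932) = √11760572885397/21966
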